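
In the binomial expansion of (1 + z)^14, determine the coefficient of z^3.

364

The general term is C(14,j)·(1)^j·(z)^(14-j); the z^3 term has j = 11.
C(14,11) = 364.
Coefficient = C(14,11) = 364.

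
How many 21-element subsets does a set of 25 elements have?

12650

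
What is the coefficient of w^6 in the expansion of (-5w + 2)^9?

The general term is C(9,j)·(-5w)^j·(2)^(9-j); the w^6 term has j = 6.
C(9,6) = 84.
Coefficient = C(9,6) · (-5)^6 · 2^3 = 84 · 15625 · 8 = 10500000.

10500000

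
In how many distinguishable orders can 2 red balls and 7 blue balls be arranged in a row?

Choose positions for the red balls: C(9,2) = 36.

36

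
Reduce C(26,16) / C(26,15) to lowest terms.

11/16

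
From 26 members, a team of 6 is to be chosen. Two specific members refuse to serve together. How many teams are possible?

All 6-subsets: C(26,6) = 230230. Those containing both fixed elements: C(24,4) = 10626.
230230 − 10626 = 219604.

219604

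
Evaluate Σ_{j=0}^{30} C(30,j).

The entries of row 30 sum to 2^30 = 1073741824.

1073741824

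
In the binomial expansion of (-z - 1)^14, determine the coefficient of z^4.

The general term is C(14,j)·(-z)^j·(-1)^(14-j); the z^4 term has j = 4.
C(14,4) = 1001.
Coefficient = C(14,4) = 1001.

1001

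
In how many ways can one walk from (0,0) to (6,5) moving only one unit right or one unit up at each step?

462

Each path is a sequence of 11 steps with 6 rights: C(11,6) = 462.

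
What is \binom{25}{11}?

C(25,11) = (25·24·23·22·21·20·19·18·17·16·15) / 11! = 177925144320000 / 39916800 = 4457400.

4457400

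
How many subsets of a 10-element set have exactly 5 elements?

Choose the 5 positions: C(10,5) = 252.

252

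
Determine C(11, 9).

55

C(11,9) = C(11,2) by symmetry.
C(11,2) = (11·10) / 2! = 110 / 2 = 55.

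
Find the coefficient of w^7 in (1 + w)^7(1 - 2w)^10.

Coefficient of w^7 = Σ_{j} C(7,j)·1^j·C(10,7-j)·(-2)^(7-j) for j from 0 to 7.
= (-15360) + 94080 + (-169344) + 117600 + (-33600) + 3780 + (-140) + 1 = -2983.

-2983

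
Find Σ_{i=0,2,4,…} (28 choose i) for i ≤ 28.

134217728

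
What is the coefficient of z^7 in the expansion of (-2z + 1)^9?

-4608

The general term is C(9,j)·(-2z)^j·(1)^(9-j); the z^7 term has j = 7.
C(9,7) = 36.
Coefficient = C(9,7) · (-2)^7 = 36 · (-128) = -4608.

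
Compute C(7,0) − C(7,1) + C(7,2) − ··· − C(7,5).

-6

The partial alternating sum Σ_{k=0}^{5} (−1)^k C(7,k) = (−1)^5 C(6,5) = -6.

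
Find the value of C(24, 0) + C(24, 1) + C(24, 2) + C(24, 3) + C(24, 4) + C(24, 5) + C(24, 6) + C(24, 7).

536155

1 + 24 + 276 + 2024 + 10626 + 42504 + 134596 + 346104 = 536155.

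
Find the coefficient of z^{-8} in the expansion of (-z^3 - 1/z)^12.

12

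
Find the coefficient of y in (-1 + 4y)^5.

20

The general term is C(5,j)·(-1)^j·(4y)^(5-j); the y^1 term has j = 4.
C(5,4) = 5.
Coefficient = C(5,4) · 4^1 = 5 · 4 = 20.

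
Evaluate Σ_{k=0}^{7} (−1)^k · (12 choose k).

The partial alternating sum Σ_{k=0}^{7} (−1)^k C(12,k) = (−1)^7 C(11,7) = -330.

-330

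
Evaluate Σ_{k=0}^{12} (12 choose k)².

By Vandermonde's identity, Σ C(12,k)² = C(24,12) = 2704156.

2704156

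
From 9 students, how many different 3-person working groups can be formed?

This is C(9,3) = 84.

84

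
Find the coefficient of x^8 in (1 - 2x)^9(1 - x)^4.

71136

Coefficient of x^8 = Σ_{j} C(9,j)·(-2)^j·C(4,8-j)·(-1)^(8-j) for j from 4 to 8.
= 2016 + 16128 + 32256 + 18432 + 2304 = 71136.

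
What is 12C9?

220

C(12,9) = C(12,3) by symmetry.
C(12,3) = (12·11·10) / 3! = 1320 / 6 = 220.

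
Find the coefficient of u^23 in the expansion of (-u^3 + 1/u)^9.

General term: C(9,j)·(-u^3)^j·(1/u)^(9-j), with u-exponent 3j − 1(9−j) = 4j − 9.
Set 4j − 9 = 23: j = 8.
C(9,8) = 9; (-1)^8 = 1; 1^1 = 1.
Coefficient = 9 · 1 · 1 = 9.

9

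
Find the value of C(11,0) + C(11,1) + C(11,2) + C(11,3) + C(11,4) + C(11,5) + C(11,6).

1 + 11 + 55 + 165 + 330 + 462 + 462 = 1486.

1486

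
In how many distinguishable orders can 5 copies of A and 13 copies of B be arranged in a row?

8568

Choose positions for the A's: C(18,5) = 8568.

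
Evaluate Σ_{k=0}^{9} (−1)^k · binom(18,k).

The partial alternating sum Σ_{k=0}^{9} (−1)^k C(18,k) = (−1)^9 C(17,9) = -24310.

-24310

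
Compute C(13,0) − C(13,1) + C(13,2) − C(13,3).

-220

The partial alternating sum Σ_{k=0}^{3} (−1)^k C(13,k) = (−1)^3 C(12,3) = -220.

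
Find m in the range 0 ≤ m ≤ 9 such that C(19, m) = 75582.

8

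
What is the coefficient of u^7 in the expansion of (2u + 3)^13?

160123392

The general term is C(13,j)·(2u)^j·(3)^(13-j); the u^7 term has j = 7.
C(13,7) = 1716.
Coefficient = C(13,7) · 2^7 · 3^6 = 1716 · 128 · 729 = 160123392.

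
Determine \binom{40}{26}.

23206929840

C(40,26) = C(40,14) by symmetry.
C(40,14) = (40·39·38·37·36·35·34·33·32·31·30·29·28·27) / 14! = 2023140487449489408000 / 87178291200 = 23206929840.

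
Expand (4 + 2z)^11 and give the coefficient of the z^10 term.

The general term is C(11,j)·(4)^j·(2z)^(11-j); the z^10 term has j = 1.
C(11,1) = 11.
Coefficient = C(11,1) · 4^1 · 2^10 = 11 · 4 · 1024 = 45056.

45056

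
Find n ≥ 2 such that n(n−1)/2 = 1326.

n(n−1)/2 = 1326 ⇒ n(n−1) = 2652. Since 52·51 = 2652, n = 52.

52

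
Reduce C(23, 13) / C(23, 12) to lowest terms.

11/13

C(n,k+1)/C(n,k) = (n−k)/(k+1) = (23−12)/(12+1) = 11/13.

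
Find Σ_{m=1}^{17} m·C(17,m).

Since m·C(17,m) = 17·C(16,m−1), the sum is 17·2^16 = 17·65536 = 1114112.

1114112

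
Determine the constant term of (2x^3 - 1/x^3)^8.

1120

General term: C(8,j)·(2x^3)^j·(-1/x^3)^(8-j), with x-exponent 3j − 3(8−j) = 6j − 24.
Set 6j − 24 = 0: j = 4.
C(8,4) = 70; 2^4 = 16; (-1)^4 = 1.
Coefficient = 70 · 16 · 1 = 1120.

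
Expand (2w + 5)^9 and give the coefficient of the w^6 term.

672000

The general term is C(9,j)·(2w)^j·(5)^(9-j); the w^6 term has j = 6.
C(9,6) = 84.
Coefficient = C(9,6) · 2^6 · 5^3 = 84 · 64 · 125 = 672000.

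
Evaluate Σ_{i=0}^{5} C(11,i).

1 + 11 + 55 + 165 + 330 + 462 = 1024.

1024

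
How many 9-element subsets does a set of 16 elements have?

C(16,9) = C(16,7) by symmetry.
C(16,7) = (16·15·14·13·12·11·10) / 7! = 57657600 / 5040 = 11440.

11440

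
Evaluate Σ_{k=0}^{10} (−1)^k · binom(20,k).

92378

The partial alternating sum Σ_{k=0}^{10} (−1)^k C(20,k) = (−1)^10 C(19,10) = 92378.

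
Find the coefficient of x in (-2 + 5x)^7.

The general term is C(7,j)·(-2)^j·(5x)^(7-j); the x^1 term has j = 6.
C(7,6) = 7.
Coefficient = C(7,6) · (-2)^6 · 5^1 = 7 · 64 · 5 = 2240.

2240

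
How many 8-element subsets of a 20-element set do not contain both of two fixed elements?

All 8-subsets: C(20,8) = 125970. Those containing both fixed elements: C(18,6) = 18564.
125970 − 18564 = 107406.

107406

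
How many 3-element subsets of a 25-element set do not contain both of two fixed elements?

2277

All 3-subsets: C(25,3) = 2300. Those containing both fixed elements: C(23,1) = 23.
2300 − 23 = 2277.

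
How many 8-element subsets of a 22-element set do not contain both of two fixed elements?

281010

All 8-subsets: C(22,8) = 319770. Those containing both fixed elements: C(20,6) = 38760.
319770 − 38760 = 281010.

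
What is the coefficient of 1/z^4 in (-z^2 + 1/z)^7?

General term: C(7,j)·(-z^2)^j·(1/z)^(7-j), with z-exponent 2j − 1(7−j) = 3j − 7.
Set 3j − 7 = -4: j = 1.
C(7,1) = 7; (-1)^1 = -1; 1^6 = 1.
Coefficient = 7 · (-1) · 1 = -7.

-7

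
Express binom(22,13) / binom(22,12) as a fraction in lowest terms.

C(n,k+1)/C(n,k) = (n−k)/(k+1) = (22−12)/(12+1) = 10/13.

10/13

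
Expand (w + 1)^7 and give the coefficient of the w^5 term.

21

The general term is C(7,j)·(w)^j·(1)^(7-j); the w^5 term has j = 5.
C(7,5) = 21.
Coefficient = C(7,5) = 21.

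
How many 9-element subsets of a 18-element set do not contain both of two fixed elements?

All 9-subsets: C(18,9) = 48620. Those containing both fixed elements: C(16,7) = 11440.
48620 − 11440 = 37180.

37180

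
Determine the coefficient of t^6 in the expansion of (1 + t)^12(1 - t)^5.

Coefficient of t^6 = Σ_{j} C(12,j)·1^j·C(5,6-j)·(-1)^(6-j) for j from 1 to 6.
= (-12) + 330 + (-2200) + 4950 + (-3960) + 924 = 32.

32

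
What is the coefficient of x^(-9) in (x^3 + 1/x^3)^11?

330

General term: C(11,j)·(x^3)^j·(1/x^3)^(11-j), with x-exponent 3j − 3(11−j) = 6j − 33.
Set 6j − 33 = -9: j = 4.
C(11,4) = 330; 1^4 = 1; 1^7 = 1.
Coefficient = 330 · 1 · 1 = 330.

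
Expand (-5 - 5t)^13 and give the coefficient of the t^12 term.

-15869140625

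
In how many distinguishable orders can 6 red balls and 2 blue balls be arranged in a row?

28

Choose positions for the red balls: C(8,6) = 28.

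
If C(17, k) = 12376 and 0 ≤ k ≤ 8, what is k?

6

C(17,k) increases on 0 ≤ k ≤ 8. C(17,5) = 6188 and C(17,6) = 12376, so k = 6.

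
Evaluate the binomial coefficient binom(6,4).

15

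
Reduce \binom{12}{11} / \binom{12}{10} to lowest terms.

C(n,k+1)/C(n,k) = (n−k)/(k+1) = (12−10)/(10+1) = 2/11.

2/11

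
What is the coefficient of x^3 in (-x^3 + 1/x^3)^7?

35

General term: C(7,j)·(-x^3)^j·(1/x^3)^(7-j), with x-exponent 3j − 3(7−j) = 6j − 21.
Set 6j − 21 = 3: j = 4.
C(7,4) = 35; (-1)^4 = 1; 1^3 = 1.
Coefficient = 35 · 1 · 1 = 35.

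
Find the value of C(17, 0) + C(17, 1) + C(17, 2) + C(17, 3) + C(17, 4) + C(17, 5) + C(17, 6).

1 + 17 + 136 + 680 + 2380 + 6188 + 12376 = 21778.

21778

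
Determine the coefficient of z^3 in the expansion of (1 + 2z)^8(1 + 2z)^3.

1320

Coefficient of z^3 = Σ_{j} C(8,j)·2^j·C(3,3-j)·2^(3-j) for j from 0 to 3.
= 8 + 192 + 672 + 448 = 1320.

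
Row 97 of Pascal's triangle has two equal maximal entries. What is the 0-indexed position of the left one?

For odd n = 97, C(97,m) peaks at m = (n−1)/2 and (n+1)/2; the smaller is 48.

48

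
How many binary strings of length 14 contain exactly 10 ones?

Choose the 10 positions: C(14,10) = 1001.

1001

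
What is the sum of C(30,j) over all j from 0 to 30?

The entries of row 30 sum to 2^30 = 1073741824.

1073741824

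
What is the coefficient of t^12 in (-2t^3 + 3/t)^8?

General term: C(8,j)·(-2t^3)^j·(3/t)^(8-j), with t-exponent 3j − 1(8−j) = 4j − 8.
Set 4j − 8 = 12: j = 5.
C(8,5) = 56; (-2)^5 = -32; 3^3 = 27.
Coefficient = 56 · (-32) · 27 = -48384.

-48384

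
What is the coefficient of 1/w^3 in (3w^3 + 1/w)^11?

General term: C(11,j)·(3w^3)^j·(1/w)^(11-j), with w-exponent 3j − 1(11−j) = 4j − 11.
Set 4j − 11 = -3: j = 2.
C(11,2) = 55; 3^2 = 9; 1^9 = 1.
Coefficient = 55 · 9 · 1 = 495.

495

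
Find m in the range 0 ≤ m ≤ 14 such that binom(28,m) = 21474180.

C(28,m) increases on 0 ≤ m ≤ 14. C(28,10) = 13123110 and C(28,11) = 21474180, so m = 11.

11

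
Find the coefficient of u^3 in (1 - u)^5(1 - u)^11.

-560

(1 - u)^5(1 - u)^11 = (1 - u)^16, so the coefficient of u^3 is C(16,3)·(-1)^3 = 560·-1 = -560.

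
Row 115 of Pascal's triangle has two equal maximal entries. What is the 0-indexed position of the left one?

For odd n = 115, C(115,m) peaks at m = (n−1)/2 and (n+1)/2; the lesser is 57.

57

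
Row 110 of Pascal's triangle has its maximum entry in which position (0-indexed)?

C(110,m) is maximized at m = 110/2 = 55.

55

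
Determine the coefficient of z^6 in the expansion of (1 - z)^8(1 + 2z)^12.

Coefficient of z^6 = Σ_{j} C(8,j)·(-1)^j·C(12,6-j)·2^(6-j) for j from 0 to 6.
= 59136 + (-202752) + 221760 + (-98560) + 18480 + (-1344) + 28 = -3252.

-3252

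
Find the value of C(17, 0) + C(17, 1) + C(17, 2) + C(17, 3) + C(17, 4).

3214

1 + 17 + 136 + 680 + 2380 = 3214.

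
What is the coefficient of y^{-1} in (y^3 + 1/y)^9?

General term: C(9,j)·(y^3)^j·(1/y)^(9-j), with y-exponent 3j − 1(9−j) = 4j − 9.
Set 4j − 9 = -1: j = 2.
C(9,2) = 36; 1^2 = 1; 1^7 = 1.
Coefficient = 36 · 1 · 1 = 36.

36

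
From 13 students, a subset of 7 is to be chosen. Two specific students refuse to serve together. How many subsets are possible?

1254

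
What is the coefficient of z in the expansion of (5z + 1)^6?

30

The general term is C(6,j)·(5z)^j·(1)^(6-j); the z^1 term has j = 1.
C(6,1) = 6.
Coefficient = C(6,1) · 5^1 = 6 · 5 = 30.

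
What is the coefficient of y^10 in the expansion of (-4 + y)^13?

-18304

The general term is C(13,j)·(-4)^j·(y)^(13-j); the y^10 term has j = 3.
C(13,3) = 286.
Coefficient = C(13,3) · (-4)^3 = 286 · (-64) = -18304.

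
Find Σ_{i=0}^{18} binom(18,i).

The entries of row 18 sum to 2^18 = 262144.

262144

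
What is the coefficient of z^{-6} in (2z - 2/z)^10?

46080

General term: C(10,j)·(2z)^j·(-2/z)^(10-j), with z-exponent 1j − 1(10−j) = 2j − 10.
Set 2j − 10 = -6: j = 2.
C(10,2) = 45; 2^2 = 4; (-2)^8 = 256.
Coefficient = 45 · 4 · 256 = 46080.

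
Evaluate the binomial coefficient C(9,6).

84

C(9,6) = C(9,3) by symmetry.
C(9,3) = (9·8·7) / 3! = 504 / 6 = 84.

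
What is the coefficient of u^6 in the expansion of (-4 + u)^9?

The general term is C(9,j)·(-4)^j·(u)^(9-j); the u^6 term has j = 3.
C(9,3) = 84.
Coefficient = C(9,3) · (-4)^3 = 84 · (-64) = -5376.

-5376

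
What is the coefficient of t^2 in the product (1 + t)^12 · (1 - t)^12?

Coefficient of t^2 = Σ_{j} C(12,j)·1^j·C(12,2-j)·(-1)^(2-j) for j from 0 to 2.
= 66 + (-144) + 66 = -12.

-12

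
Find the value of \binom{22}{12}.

C(22,12) = C(22,10) by symmetry.
C(22,10) = (22·21·20·19·18·17·16·15·14·13) / 10! = 2346549004800 / 3628800 = 646646.

646646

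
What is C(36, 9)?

C(36,9) = (36·35·34·33·32·31·30·29·28) / 9! = 34162713446400 / 362880 = 94143280.

94143280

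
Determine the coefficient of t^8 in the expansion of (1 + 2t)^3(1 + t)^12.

Coefficient of t^8 = Σ_{j} C(3,j)·2^j·C(12,8-j)·1^(8-j) for j from 0 to 3.
= 495 + 4752 + 11088 + 6336 = 22671.

22671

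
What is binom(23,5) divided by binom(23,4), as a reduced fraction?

C(n,k+1)/C(n,k) = (n−k)/(k+1) = (23−4)/(4+1) = 19/5.

19/5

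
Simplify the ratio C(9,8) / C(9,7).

1/4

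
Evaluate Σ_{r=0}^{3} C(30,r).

4526

1 + 30 + 435 + 4060 = 4526.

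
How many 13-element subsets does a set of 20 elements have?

77520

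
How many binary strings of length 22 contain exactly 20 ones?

Choose the 20 positions: C(22,20) = 231.

231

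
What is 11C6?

462

C(11,6) = C(11,5) by symmetry.
C(11,5) = (11·10·9·8·7) / 5! = 55440 / 120 = 462.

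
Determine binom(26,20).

C(26,20) = C(26,6) by symmetry.
C(26,6) = (26·25·24·23·22·21) / 6! = 165765600 / 720 = 230230.

230230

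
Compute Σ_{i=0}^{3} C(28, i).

1 + 28 + 378 + 3276 = 3683.

3683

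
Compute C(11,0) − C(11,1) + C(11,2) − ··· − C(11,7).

The partial alternating sum Σ_{k=0}^{7} (−1)^k C(11,k) = (−1)^7 C(10,7) = -120.

-120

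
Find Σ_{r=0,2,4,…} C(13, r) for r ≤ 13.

4096

Even-r terms of row 13 sum to 2^12 = 4096.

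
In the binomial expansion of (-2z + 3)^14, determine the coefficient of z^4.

945728784

The general term is C(14,j)·(-2z)^j·(3)^(14-j); the z^4 term has j = 4.
C(14,4) = 1001.
Coefficient = C(14,4) · (-2)^4 · 3^10 = 1001 · 16 · 59049 = 945728784.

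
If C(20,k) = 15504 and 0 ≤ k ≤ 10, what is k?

5

C(20,k) increases on 0 ≤ k ≤ 10. C(20,4) = 4845 and C(20,5) = 15504, so k = 5.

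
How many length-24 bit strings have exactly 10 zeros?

Choose the 10 positions: C(24,10) = 1961256.

1961256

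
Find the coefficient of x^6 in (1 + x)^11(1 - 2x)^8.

-210

Coefficient of x^6 = Σ_{j} C(11,j)·1^j·C(8,6-j)·(-2)^(6-j) for j from 0 to 6.
= 1792 + (-19712) + 61600 + (-73920) + 36960 + (-7392) + 462 = -210.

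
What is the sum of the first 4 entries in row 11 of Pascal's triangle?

1 + 11 + 55 + 165 = 232.

232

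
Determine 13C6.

1716

C(13,6) = (13·12·11·10·9·8) / 6! = 1235520 / 720 = 1716.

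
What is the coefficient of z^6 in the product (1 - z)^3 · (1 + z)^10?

Coefficient of z^6 = Σ_{j} C(3,j)·(-1)^j·C(10,6-j)·1^(6-j) for j from 0 to 3.
= 210 + (-756) + 630 + (-120) = -36.

-36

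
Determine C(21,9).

293930

C(21,9) = (21·20·19·18·17·16·15·14·13) / 9! = 106661318400 / 362880 = 293930.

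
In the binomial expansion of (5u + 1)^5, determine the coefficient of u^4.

3125

The general term is C(5,j)·(5u)^j·(1)^(5-j); the u^4 term has j = 4.
C(5,4) = 5.
Coefficient = C(5,4) · 5^4 = 5 · 625 = 3125.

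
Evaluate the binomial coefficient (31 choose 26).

169911

C(31,26) = C(31,5) by symmetry.
C(31,5) = (31·30·29·28·27) / 5! = 20389320 / 120 = 169911.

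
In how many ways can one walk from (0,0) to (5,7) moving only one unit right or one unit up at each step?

792

Each path is a sequence of 12 steps with 5 rights: C(12,5) = 792.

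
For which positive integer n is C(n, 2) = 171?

19

n(n−1)/2 = 171 ⇒ n(n−1) = 342. Since 19·18 = 342, n = 19.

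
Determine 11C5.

C(11,5) = (11·10·9·8·7) / 5! = 55440 / 120 = 462.

462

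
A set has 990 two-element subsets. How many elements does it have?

n(n−1)/2 = 990 ⇒ n(n−1) = 1980. Since 45·44 = 1980, n = 45.

45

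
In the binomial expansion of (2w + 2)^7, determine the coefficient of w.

The general term is C(7,j)·(2w)^j·(2)^(7-j); the w^1 term has j = 1.
C(7,1) = 7.
Coefficient = C(7,1) · 2^1 · 2^6 = 7 · 2 · 64 = 896.

896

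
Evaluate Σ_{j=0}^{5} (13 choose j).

2380

1 + 13 + 78 + 286 + 715 + 1287 = 2380.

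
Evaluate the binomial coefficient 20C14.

38760

C(20,14) = C(20,6) by symmetry.
C(20,6) = (20·19·18·17·16·15) / 6! = 27907200 / 720 = 38760.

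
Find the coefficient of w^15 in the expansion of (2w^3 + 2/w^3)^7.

896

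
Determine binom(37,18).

17672631900

C(37,18) = (37·36·35·34·33·32·31·30·29·28·27·26·25·24·23·22·21·20) / 18! = 113146793787569865523200000 / 6402373705728000 = 17672631900.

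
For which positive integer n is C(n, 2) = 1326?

52

n(n−1)/2 = 1326 ⇒ n(n−1) = 2652. Since 52·51 = 2652, n = 52.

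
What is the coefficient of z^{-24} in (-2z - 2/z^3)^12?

901120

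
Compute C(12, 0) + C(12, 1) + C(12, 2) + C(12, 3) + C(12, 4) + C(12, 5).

1586

1 + 12 + 66 + 220 + 495 + 792 = 1586.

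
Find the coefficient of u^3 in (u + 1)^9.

84

The general term is C(9,j)·(u)^j·(1)^(9-j); the u^3 term has j = 3.
C(9,3) = 84.
Coefficient = C(9,3) = 84.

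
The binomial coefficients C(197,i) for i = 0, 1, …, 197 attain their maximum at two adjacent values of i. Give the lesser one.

For odd n = 197, C(197,i) peaks at i = (n−1)/2 and (n+1)/2; the lesser is 98.

98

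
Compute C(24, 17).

C(24,17) = C(24,7) by symmetry.
C(24,7) = (24·23·22·21·20·19·18) / 7! = 1744364160 / 5040 = 346104.

346104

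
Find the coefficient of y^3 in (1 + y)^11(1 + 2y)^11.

5115

Coefficient of y^3 = Σ_{j} C(11,j)·1^j·C(11,3-j)·2^(3-j) for j from 0 to 3.
= 1320 + 2420 + 1210 + 165 = 5115.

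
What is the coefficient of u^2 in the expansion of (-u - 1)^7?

-21

The general term is C(7,j)·(-u)^j·(-1)^(7-j); the u^2 term has j = 2.
C(7,2) = 21.
Coefficient = C(7,2) · (-1)^5 = 21 · (-1) = -21.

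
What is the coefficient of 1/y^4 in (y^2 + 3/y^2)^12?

General term: C(12,j)·(y^2)^j·(3/y^2)^(12-j), with y-exponent 2j − 2(12−j) = 4j − 24.
Set 4j − 24 = -4: j = 5.
C(12,5) = 792; 1^5 = 1; 3^7 = 2187.
Coefficient = 792 · 1 · 2187 = 1732104.

1732104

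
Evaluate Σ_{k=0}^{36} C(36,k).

68719476736

Setting x = 1 in (1+x)^36 gives Σ C(36,k) = 2^36 = 68719476736.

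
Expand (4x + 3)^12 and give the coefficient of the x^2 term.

The general term is C(12,j)·(4x)^j·(3)^(12-j); the x^2 term has j = 2.
C(12,2) = 66.
Coefficient = C(12,2) · 4^2 · 3^10 = 66 · 16 · 59049 = 62355744.

62355744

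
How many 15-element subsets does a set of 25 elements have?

C(25,15) = C(25,10) by symmetry.
C(25,10) = (25·24·23·22·21·20·19·18·17·16) / 10! = 11861676288000 / 3628800 = 3268760.

3268760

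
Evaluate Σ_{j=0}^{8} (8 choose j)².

12870

Σ C(8,j)² is the coefficient of x^8 in (1+x)^8(1+x)^8 = (1+x)^16, i.e. C(16,8) = 12870.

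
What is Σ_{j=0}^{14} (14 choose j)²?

40116600

Σ C(14,j)² is the coefficient of x^14 in (1+x)^14(1+x)^14 = (1+x)^28, i.e. C(28,14) = 40116600.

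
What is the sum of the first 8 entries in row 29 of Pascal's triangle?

1 + 29 + 406 + 3654 + 23751 + 118755 + 475020 + 1560780 = 2182396.

2182396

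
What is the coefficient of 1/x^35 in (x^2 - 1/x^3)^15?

-105

General term: C(15,j)·(x^2)^j·(-1/x^3)^(15-j), with x-exponent 2j − 3(15−j) = 5j − 45.
Set 5j − 45 = -35: j = 2.
C(15,2) = 105; 1^2 = 1; (-1)^13 = -1.
Coefficient = 105 · 1 · (-1) = -105.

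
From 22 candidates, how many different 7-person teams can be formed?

This is C(22,7) = 170544.

170544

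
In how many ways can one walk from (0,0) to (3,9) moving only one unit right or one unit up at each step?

Each path is a sequence of 12 steps with 3 rights: C(12,3) = 220.

220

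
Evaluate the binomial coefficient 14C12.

91

C(14,12) = C(14,2) by symmetry.
C(14,2) = (14·13) / 2! = 182 / 2 = 91.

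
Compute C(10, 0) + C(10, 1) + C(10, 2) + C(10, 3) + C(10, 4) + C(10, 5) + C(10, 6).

848

1 + 10 + 45 + 120 + 210 + 252 + 210 = 848.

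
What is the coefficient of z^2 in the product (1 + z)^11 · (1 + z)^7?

(1 + z)^11(1 + z)^7 = (1 + z)^18, so the coefficient of z^2 is C(18,2)·1^2 = 153·1 = 153.

153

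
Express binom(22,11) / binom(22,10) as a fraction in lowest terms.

C(n,k+1)/C(n,k) = (n−k)/(k+1) = (22−10)/(10+1) = 12/11.

12/11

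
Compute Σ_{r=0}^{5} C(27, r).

1 + 27 + 351 + 2925 + 17550 + 80730 = 101584.

101584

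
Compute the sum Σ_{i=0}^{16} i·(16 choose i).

524288

Since i·C(16,i) = 16·C(15,i−1), the sum is 16·2^15 = 16·32768 = 524288.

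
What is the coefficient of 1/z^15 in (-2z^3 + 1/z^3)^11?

General term: C(11,j)·(-2z^3)^j·(1/z^3)^(11-j), with z-exponent 3j − 3(11−j) = 6j − 33.
Set 6j − 33 = -15: j = 3.
C(11,3) = 165; (-2)^3 = -8; 1^8 = 1.
Coefficient = 165 · (-8) · 1 = -1320.

-1320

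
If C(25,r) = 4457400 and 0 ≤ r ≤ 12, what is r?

11

C(25,r) increases on 0 ≤ r ≤ 12. C(25,10) = 3268760 and C(25,11) = 4457400, so r = 11.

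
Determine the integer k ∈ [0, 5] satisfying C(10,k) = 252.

C(10,k) increases on 0 ≤ k ≤ 5. C(10,4) = 210 and C(10,5) = 252, so k = 5.

5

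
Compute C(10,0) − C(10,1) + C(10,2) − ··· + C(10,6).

The partial alternating sum Σ_{k=0}^{6} (−1)^k C(10,k) = (−1)^6 C(9,6) = 84.

84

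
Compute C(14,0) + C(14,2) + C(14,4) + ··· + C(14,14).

Even-r terms of row 14 sum to 2^13 = 8192.

8192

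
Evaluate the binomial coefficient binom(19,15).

3876

C(19,15) = C(19,4) by symmetry.
C(19,4) = (19·18·17·16) / 4! = 93024 / 24 = 3876.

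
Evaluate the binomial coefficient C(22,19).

1540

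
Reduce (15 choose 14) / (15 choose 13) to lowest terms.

1/7

C(n,k+1)/C(n,k) = (n−k)/(k+1) = (15−13)/(13+1) = 2/14 = 1/7.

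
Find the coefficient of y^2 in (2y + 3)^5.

1080

The general term is C(5,j)·(2y)^j·(3)^(5-j); the y^2 term has j = 2.
C(5,2) = 10.
Coefficient = C(5,2) · 2^2 · 3^3 = 10 · 4 · 27 = 1080.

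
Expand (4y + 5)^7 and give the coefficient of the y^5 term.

The general term is C(7,j)·(4y)^j·(5)^(7-j); the y^5 term has j = 5.
C(7,5) = 21.
Coefficient = C(7,5) · 4^5 · 5^2 = 21 · 1024 · 25 = 537600.

537600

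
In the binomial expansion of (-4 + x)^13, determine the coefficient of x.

218103808

The general term is C(13,j)·(-4)^j·(x)^(13-j); the x^1 term has j = 12.
C(13,12) = 13.
Coefficient = C(13,12) · (-4)^12 = 13 · 16777216 = 218103808.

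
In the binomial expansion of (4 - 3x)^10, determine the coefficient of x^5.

The general term is C(10,j)·(4)^j·(-3x)^(10-j); the x^5 term has j = 5.
C(10,5) = 252.
Coefficient = C(10,5) · 4^5 · (-3)^5 = 252 · 1024 · (-243) = -62705664.

-62705664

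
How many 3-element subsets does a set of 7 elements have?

C(7,3) = (7·6·5) / 3! = 210 / 6 = 35.

35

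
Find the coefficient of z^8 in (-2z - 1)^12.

The general term is C(12,j)·(-2z)^j·(-1)^(12-j); the z^8 term has j = 8.
C(12,8) = 495.
Coefficient = C(12,8) · (-2)^8 = 495 · 256 = 126720.

126720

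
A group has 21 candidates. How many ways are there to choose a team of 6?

This is C(21,6) = 54264.

54264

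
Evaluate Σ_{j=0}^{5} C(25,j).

1 + 25 + 300 + 2300 + 12650 + 53130 = 68406.

68406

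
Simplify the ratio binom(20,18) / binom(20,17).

1/6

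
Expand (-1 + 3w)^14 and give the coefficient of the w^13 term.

The general term is C(14,j)·(-1)^j·(3w)^(14-j); the w^13 term has j = 1.
C(14,1) = 14.
Coefficient = C(14,1) · (-1)^1 · 3^13 = 14 · (-1) · 1594323 = -22320522.

-22320522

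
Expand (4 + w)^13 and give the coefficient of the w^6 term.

28114944

The general term is C(13,j)·(4)^j·(w)^(13-j); the w^6 term has j = 7.
C(13,7) = 1716.
Coefficient = C(13,7) · 4^7 = 1716 · 16384 = 28114944.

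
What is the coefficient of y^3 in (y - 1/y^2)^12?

-220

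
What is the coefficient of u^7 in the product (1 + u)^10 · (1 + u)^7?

19448

Coefficient of u^7 = Σ_{j} C(10,j)·C(7,7-j) for j from 0 to 7.
= 1 + 70 + 945 + 4200 + 7350 + 5292 + 1470 + 120 = 19448.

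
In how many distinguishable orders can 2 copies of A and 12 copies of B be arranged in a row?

91

Choose positions for the A's: C(14,2) = 91.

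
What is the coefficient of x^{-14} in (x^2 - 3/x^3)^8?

General term: C(8,j)·(x^2)^j·(-3/x^3)^(8-j), with x-exponent 2j − 3(8−j) = 5j − 24.
Set 5j − 24 = -14: j = 2.
C(8,2) = 28; 1^2 = 1; (-3)^6 = 729.
Coefficient = 28 · 1 · 729 = 20412.

20412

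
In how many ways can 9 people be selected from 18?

48620

This is C(18,9) = 48620.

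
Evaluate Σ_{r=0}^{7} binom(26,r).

971712

1 + 26 + 325 + 2600 + 14950 + 65780 + 230230 + 657800 = 971712.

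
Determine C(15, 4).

1365

C(15,4) = (15·14·13·12) / 4! = 32760 / 24 = 1365.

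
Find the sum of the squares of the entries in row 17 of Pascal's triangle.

By Vandermonde's identity, Σ C(17,r)² = C(34,17) = 2333606220.

2333606220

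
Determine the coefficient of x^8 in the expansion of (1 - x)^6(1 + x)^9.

Coefficient of x^8 = Σ_{j} C(6,j)·(-1)^j·C(9,8-j)·1^(8-j) for j from 0 to 6.
= 9 + (-216) + 1260 + (-2520) + 1890 + (-504) + 36 = -45.

-45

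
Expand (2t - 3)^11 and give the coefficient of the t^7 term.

The general term is C(11,j)·(2t)^j·(-3)^(11-j); the t^7 term has j = 7.
C(11,7) = 330.
Coefficient = C(11,7) · 2^7 · (-3)^4 = 330 · 128 · 81 = 3421440.

3421440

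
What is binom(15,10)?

3003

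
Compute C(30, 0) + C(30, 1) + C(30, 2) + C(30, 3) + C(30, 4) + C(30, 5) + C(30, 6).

768212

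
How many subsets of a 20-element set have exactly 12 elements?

125970

Choose the 12 positions: C(20,12) = 125970.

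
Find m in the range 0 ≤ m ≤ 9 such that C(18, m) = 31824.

C(18,m) increases on 0 ≤ m ≤ 9. C(18,6) = 18564 and C(18,7) = 31824, so m = 7.

7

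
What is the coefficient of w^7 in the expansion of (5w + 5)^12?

The general term is C(12,j)·(5w)^j·(5)^(12-j); the w^7 term has j = 7.
C(12,7) = 792.
Coefficient = C(12,7) · 5^7 · 5^5 = 792 · 78125 · 3125 = 193359375000.

193359375000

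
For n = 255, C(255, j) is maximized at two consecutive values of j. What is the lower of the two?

127

For odd n = 255, C(255,j) peaks at j = (n−1)/2 and (n+1)/2; the lower is 127.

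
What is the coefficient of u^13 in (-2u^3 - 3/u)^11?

-7185024

General term: C(11,j)·(-2u^3)^j·(-3/u)^(11-j), with u-exponent 3j − 1(11−j) = 4j − 11.
Set 4j − 11 = 13: j = 6.
C(11,6) = 462; (-2)^6 = 64; (-3)^5 = -243.
Coefficient = 462 · 64 · (-243) = -7185024.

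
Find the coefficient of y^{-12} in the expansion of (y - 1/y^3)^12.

924

General term: C(12,j)·(y)^j·(-1/y^3)^(12-j), with y-exponent 1j − 3(12−j) = 4j − 36.
Set 4j − 36 = -12: j = 6.
C(12,6) = 924; 1^6 = 1; (-1)^6 = 1.
Coefficient = 924 · 1 · 1 = 924.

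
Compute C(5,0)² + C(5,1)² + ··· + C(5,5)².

252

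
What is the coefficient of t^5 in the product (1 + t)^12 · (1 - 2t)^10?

-612

Coefficient of t^5 = Σ_{j} C(12,j)·1^j·C(10,5-j)·(-2)^(5-j) for j from 0 to 5.
= (-8064) + 40320 + (-63360) + 39600 + (-9900) + 792 = -612.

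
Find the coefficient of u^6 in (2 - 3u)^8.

81648

The general term is C(8,j)·(2)^j·(-3u)^(8-j); the u^6 term has j = 2.
C(8,2) = 28.
Coefficient = C(8,2) · 2^2 · (-3)^6 = 28 · 4 · 729 = 81648.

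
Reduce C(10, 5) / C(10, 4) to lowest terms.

6/5

C(n,k+1)/C(n,k) = (n−k)/(k+1) = (10−4)/(4+1) = 6/5.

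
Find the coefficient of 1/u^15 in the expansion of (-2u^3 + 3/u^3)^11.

-8660520

General term: C(11,j)·(-2u^3)^j·(3/u^3)^(11-j), with u-exponent 3j − 3(11−j) = 6j − 33.
Set 6j − 33 = -15: j = 3.
C(11,3) = 165; (-2)^3 = -8; 3^8 = 6561.
Coefficient = 165 · (-8) · 6561 = -8660520.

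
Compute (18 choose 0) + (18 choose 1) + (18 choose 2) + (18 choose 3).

988

1 + 18 + 153 + 816 = 988.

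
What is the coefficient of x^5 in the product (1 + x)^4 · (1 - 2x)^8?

432

Coefficient of x^5 = Σ_{j} C(4,j)·1^j·C(8,5-j)·(-2)^(5-j) for j from 0 to 4.
= (-1792) + 4480 + (-2688) + 448 + (-16) = 432.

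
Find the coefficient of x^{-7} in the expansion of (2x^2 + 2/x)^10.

10240

General term: C(10,j)·(2x^2)^j·(2/x)^(10-j), with x-exponent 2j − 1(10−j) = 3j − 10.
Set 3j − 10 = -7: j = 1.
C(10,1) = 10; 2^1 = 2; 2^9 = 512.
Coefficient = 10 · 2 · 512 = 10240.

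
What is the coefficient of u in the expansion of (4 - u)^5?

-1280

The general term is C(5,j)·(4)^j·(-u)^(5-j); the u^1 term has j = 4.
C(5,4) = 5.
Coefficient = C(5,4) · 4^4 · (-1)^1 = 5 · 256 · (-1) = -1280.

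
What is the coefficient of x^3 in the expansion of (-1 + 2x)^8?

-448

The general term is C(8,j)·(-1)^j·(2x)^(8-j); the x^3 term has j = 5.
C(8,5) = 56.
Coefficient = C(8,5) · (-1)^5 · 2^3 = 56 · (-1) · 8 = -448.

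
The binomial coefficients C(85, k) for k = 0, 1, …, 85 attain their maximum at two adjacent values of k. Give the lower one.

42

For odd n = 85, C(85,k) peaks at k = (n−1)/2 and (n+1)/2; the lower is 42.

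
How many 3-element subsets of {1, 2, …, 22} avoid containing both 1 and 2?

1520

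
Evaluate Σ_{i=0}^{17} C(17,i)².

2333606220

By Vandermonde's identity, Σ C(17,i)² = C(34,17) = 2333606220.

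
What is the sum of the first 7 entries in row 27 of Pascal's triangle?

397594

1 + 27 + 351 + 2925 + 17550 + 80730 + 296010 = 397594.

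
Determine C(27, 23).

17550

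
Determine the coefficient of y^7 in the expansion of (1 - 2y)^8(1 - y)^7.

Coefficient of y^7 = Σ_{j} C(8,j)·(-2)^j·C(7,7-j)·(-1)^(7-j) for j from 0 to 7.
= (-1) + (-112) + (-2352) + (-15680) + (-39200) + (-37632) + (-12544) + (-1024) = -108545.

-108545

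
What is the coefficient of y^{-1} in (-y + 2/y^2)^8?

-448

General term: C(8,j)·(-y)^j·(2/y^2)^(8-j), with y-exponent 1j − 2(8−j) = 3j − 16.
Set 3j − 16 = -1: j = 5.
C(8,5) = 56; (-1)^5 = -1; 2^3 = 8.
Coefficient = 56 · (-1) · 8 = -448.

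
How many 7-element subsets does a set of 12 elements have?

792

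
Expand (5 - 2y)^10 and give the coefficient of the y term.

The general term is C(10,j)·(5)^j·(-2y)^(10-j); the y^1 term has j = 9.
C(10,9) = 10.
Coefficient = C(10,9) · 5^9 · (-2)^1 = 10 · 1953125 · (-2) = -39062500.

-39062500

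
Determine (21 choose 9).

C(21,9) = (21·20·19·18·17·16·15·14·13) / 9! = 106661318400 / 362880 = 293930.

293930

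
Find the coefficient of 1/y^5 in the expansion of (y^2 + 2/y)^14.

General term: C(14,j)·(y^2)^j·(2/y)^(14-j), with y-exponent 2j − 1(14−j) = 3j − 14.
Set 3j − 14 = -5: j = 3.
C(14,3) = 364; 1^3 = 1; 2^11 = 2048.
Coefficient = 364 · 1 · 2048 = 745472.

745472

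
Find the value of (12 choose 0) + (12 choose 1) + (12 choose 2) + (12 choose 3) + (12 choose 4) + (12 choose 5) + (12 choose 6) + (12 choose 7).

3302

1 + 12 + 66 + 220 + 495 + 792 + 924 + 792 = 3302.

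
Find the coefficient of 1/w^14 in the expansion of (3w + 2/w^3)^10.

1088640

General term: C(10,j)·(3w)^j·(2/w^3)^(10-j), with w-exponent 1j − 3(10−j) = 4j − 30.
Set 4j − 30 = -14: j = 4.
C(10,4) = 210; 3^4 = 81; 2^6 = 64.
Coefficient = 210 · 81 · 64 = 1088640.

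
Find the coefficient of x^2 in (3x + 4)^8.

1032192

The general term is C(8,j)·(3x)^j·(4)^(8-j); the x^2 term has j = 2.
C(8,2) = 28.
Coefficient = C(8,2) · 3^2 · 4^6 = 28 · 9 · 4096 = 1032192.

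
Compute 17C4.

2380

C(17,4) = (17·16·15·14) / 4! = 57120 / 24 = 2380.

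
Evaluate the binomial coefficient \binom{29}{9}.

10015005

C(29,9) = (29·28·27·26·25·24·23·22·21) / 9! = 3634245014400 / 362880 = 10015005.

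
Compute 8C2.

28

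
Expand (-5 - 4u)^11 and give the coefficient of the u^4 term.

The general term is C(11,j)·(-5)^j·(-4u)^(11-j); the u^4 term has j = 7.
C(11,7) = 330.
Coefficient = C(11,7) · (-5)^7 · (-4)^4 = 330 · (-78125) · 256 = -6600000000.

-6600000000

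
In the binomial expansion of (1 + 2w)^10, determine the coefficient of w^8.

11520

The general term is C(10,j)·(1)^j·(2w)^(10-j); the w^8 term has j = 2.
C(10,2) = 45.
Coefficient = C(10,2) · 2^8 = 45 · 256 = 11520.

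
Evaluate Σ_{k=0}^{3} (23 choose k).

1 + 23 + 253 + 1771 = 2048.

2048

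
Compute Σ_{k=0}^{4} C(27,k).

20854

1 + 27 + 351 + 2925 + 17550 = 20854.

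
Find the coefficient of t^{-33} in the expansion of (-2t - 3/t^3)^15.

General term: C(15,j)·(-2t)^j·(-3/t^3)^(15-j), with t-exponent 1j − 3(15−j) = 4j − 45.
Set 4j − 45 = -33: j = 3.
C(15,3) = 455; (-2)^3 = -8; (-3)^12 = 531441.
Coefficient = 455 · (-8) · 531441 = -1934445240.

-1934445240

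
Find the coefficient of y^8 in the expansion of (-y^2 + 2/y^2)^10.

General term: C(10,j)·(-y^2)^j·(2/y^2)^(10-j), with y-exponent 2j − 2(10−j) = 4j − 20.
Set 4j − 20 = 8: j = 7.
C(10,7) = 120; (-1)^7 = -1; 2^3 = 8.
Coefficient = 120 · (-1) · 8 = -960.

-960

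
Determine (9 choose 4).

126

C(9,4) = (9·8·7·6) / 4! = 3024 / 24 = 126.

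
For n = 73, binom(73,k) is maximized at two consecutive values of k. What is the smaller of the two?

36

For odd n = 73, C(73,k) peaks at k = (n−1)/2 and (n+1)/2; the smaller is 36.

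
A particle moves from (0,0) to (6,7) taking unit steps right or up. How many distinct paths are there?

1716

Each path is a sequence of 13 steps with 6 rights: C(13,6) = 1716.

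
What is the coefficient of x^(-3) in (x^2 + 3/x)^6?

General term: C(6,j)·(x^2)^j·(3/x)^(6-j), with x-exponent 2j − 1(6−j) = 3j − 6.
Set 3j − 6 = -3: j = 1.
C(6,1) = 6; 1^1 = 1; 3^5 = 243.
Coefficient = 6 · 1 · 243 = 1458.

1458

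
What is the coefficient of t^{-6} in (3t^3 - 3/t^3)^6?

General term: C(6,j)·(3t^3)^j·(-3/t^3)^(6-j), with t-exponent 3j − 3(6−j) = 6j − 18.
Set 6j − 18 = -6: j = 2.
C(6,2) = 15; 3^2 = 9; (-3)^4 = 81.
Coefficient = 15 · 9 · 81 = 10935.

10935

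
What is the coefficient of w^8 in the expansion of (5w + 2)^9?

7031250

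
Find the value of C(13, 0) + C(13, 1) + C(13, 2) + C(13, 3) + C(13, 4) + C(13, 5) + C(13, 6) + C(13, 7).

5812

1 + 13 + 78 + 286 + 715 + 1287 + 1716 + 1716 = 5812.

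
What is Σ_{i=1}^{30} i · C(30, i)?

16106127360

Since i·C(30,i) = 30·C(29,i−1), the sum is 30·2^29 = 30·536870912 = 16106127360.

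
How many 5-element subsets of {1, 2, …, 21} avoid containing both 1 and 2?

19380

All 5-subsets: C(21,5) = 20349. Those containing both fixed elements: C(19,3) = 969.
20349 − 969 = 19380.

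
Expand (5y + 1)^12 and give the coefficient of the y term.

The general term is C(12,j)·(5y)^j·(1)^(12-j); the y^1 term has j = 1.
C(12,1) = 12.
Coefficient = C(12,1) · 5^1 = 12 · 5 = 60.

60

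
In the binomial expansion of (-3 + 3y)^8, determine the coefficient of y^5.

The general term is C(8,j)·(-3)^j·(3y)^(8-j); the y^5 term has j = 3.
C(8,3) = 56.
Coefficient = C(8,3) · (-3)^3 · 3^5 = 56 · (-27) · 243 = -367416.

-367416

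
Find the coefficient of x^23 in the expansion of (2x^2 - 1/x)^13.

-53248

General term: C(13,j)·(2x^2)^j·(-1/x)^(13-j), with x-exponent 2j − 1(13−j) = 3j − 13.
Set 3j − 13 = 23: j = 12.
C(13,12) = 13; 2^12 = 4096; (-1)^1 = -1.
Coefficient = 13 · 4096 · (-1) = -53248.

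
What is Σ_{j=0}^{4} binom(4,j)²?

70

By Vandermonde's identity, Σ C(4,j)² = C(8,4) = 70.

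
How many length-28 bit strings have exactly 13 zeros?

37442160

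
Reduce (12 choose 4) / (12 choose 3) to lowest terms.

C(n,k+1)/C(n,k) = (n−k)/(k+1) = (12−3)/(3+1) = 9/4.

9/4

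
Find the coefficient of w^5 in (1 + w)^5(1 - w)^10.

Coefficient of w^5 = Σ_{j} C(5,j)·1^j·C(10,5-j)·(-1)^(5-j) for j from 0 to 5.
= (-252) + 1050 + (-1200) + 450 + (-50) + 1 = -1.

-1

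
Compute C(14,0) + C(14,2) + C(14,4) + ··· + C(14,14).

8192

Half of (1+1)^14 + (1−1)^14 gives the even-index sum: 2^13 = 8192.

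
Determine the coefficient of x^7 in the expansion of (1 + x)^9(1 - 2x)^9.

Coefficient of x^7 = Σ_{j} C(9,j)·1^j·C(9,7-j)·(-2)^(7-j) for j from 0 to 7.
= (-4608) + 48384 + (-145152) + 169344 + (-84672) + 18144 + (-1512) + 36 = -36.

-36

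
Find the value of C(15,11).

1365

C(15,11) = C(15,4) by symmetry.
C(15,4) = (15·14·13·12) / 4! = 32760 / 24 = 1365.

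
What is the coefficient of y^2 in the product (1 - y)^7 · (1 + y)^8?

Coefficient of y^2 = Σ_{j} C(7,j)·(-1)^j·C(8,2-j)·1^(2-j) for j from 0 to 2.
= 28 + (-56) + 21 = -7.

-7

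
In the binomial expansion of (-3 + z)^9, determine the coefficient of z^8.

The general term is C(9,j)·(-3)^j·(z)^(9-j); the z^8 term has j = 1.
C(9,1) = 9.
Coefficient = C(9,1) · (-3)^1 = 9 · (-3) = -27.

-27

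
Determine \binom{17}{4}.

C(17,4) = (17·16·15·14) / 4! = 57120 / 24 = 2380.

2380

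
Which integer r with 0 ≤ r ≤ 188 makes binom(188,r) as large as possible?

94

C(188,r) is maximized at r = 188/2 = 94.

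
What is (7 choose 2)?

21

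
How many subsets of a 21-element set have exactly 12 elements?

293930

Choose the 12 positions: C(21,12) = 293930.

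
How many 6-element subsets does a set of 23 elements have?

C(23,6) = (23·22·21·20·19·18) / 6! = 72681840 / 720 = 100947.

100947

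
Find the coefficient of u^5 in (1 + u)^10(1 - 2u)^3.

Coefficient of u^5 = Σ_{j} C(10,j)·1^j·C(3,5-j)·(-2)^(5-j) for j from 2 to 5.
= (-360) + 1440 + (-1260) + 252 = 72.

72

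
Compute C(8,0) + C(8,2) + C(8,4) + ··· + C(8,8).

Even-r terms of row 8 sum to 2^7 = 128.

128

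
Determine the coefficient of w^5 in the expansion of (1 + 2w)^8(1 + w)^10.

Coefficient of w^5 = Σ_{j} C(8,j)·2^j·C(10,5-j)·1^(5-j) for j from 0 to 5.
= 252 + 3360 + 13440 + 20160 + 11200 + 1792 = 50204.

50204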